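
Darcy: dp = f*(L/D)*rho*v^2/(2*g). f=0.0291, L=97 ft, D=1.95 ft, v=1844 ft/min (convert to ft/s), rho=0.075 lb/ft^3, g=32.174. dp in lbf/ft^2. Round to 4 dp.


v_fps = 1844/60 = 30.7333 ft/s
dp = 0.0291*(97/1.95)*0.075*30.7333^2/(2*32.174) = 1.5936 lbf/ft^2

1.5936 lbf/ft^2


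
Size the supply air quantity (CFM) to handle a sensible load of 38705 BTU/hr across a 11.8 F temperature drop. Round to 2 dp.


CFM = 38705 / (1.08 * 11.8) = 3037.12

3037.12 CFM


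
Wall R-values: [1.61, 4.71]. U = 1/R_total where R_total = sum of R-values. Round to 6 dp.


R_total = 1.61 + 4.71 = 6.32
U = 1/6.32 = 0.158228

0.158228


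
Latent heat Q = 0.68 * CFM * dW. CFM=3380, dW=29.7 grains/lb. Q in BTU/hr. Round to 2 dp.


Q = 0.68 * 3380 * 29.7 = 68262.48 BTU/hr

68262.48 BTU/hr


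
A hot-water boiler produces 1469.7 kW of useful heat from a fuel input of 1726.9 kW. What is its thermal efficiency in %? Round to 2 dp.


eta = (1469.7/1726.9)*100 = 85.11 %

85.11 %


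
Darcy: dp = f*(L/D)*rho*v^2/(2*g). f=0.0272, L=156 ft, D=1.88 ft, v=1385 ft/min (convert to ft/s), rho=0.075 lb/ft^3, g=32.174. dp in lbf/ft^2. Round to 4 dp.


v_fps = 1385/60 = 23.0833 ft/s
dp = 0.0272*(156/1.88)*0.075*23.0833^2/(2*32.174) = 1.4017 lbf/ft^2

1.4017 lbf/ft^2


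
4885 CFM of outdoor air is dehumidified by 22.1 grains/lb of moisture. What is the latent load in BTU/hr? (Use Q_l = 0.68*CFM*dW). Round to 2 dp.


Q = 0.68 * 4885 * 22.1 = 73411.78 BTU/hr

73411.78 BTU/hr


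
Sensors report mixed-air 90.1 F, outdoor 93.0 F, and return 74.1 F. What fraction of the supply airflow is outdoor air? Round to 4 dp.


frac = (90.1 - 74.1) / (93.0 - 74.1) = 0.8466

0.8466


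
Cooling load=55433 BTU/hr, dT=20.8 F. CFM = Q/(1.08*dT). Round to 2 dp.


CFM = 55433 / (1.08 * 20.8) = 2467.64

2467.64 CFM


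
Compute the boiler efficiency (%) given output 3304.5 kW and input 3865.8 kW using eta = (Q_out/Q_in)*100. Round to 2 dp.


eta = (3304.5/3865.8)*100 = 85.48 %

85.48 %


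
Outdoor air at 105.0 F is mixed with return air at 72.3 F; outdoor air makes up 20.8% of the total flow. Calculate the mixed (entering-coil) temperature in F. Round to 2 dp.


T_mix = 72.3 + (20.8/100)*(105.0-72.3) = 79.10 F

79.10 F


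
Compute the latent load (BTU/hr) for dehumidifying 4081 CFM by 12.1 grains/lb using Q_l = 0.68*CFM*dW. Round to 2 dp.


Q = 0.68 * 4081 * 12.1 = 33578.47 BTU/hr

33578.47 BTU/hr


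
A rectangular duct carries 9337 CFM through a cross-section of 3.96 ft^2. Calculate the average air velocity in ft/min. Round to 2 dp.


V = 9337 / 3.96 = 2357.83 ft/min

2357.83 ft/min


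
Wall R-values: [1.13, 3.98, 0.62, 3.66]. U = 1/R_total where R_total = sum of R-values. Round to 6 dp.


R_total = 1.13 + 3.98 + 0.62 + 3.66 = 9.39
U = 1/9.39 = 0.106496

0.106496


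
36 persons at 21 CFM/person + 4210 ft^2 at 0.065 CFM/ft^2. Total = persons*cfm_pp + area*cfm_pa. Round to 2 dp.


Total = 36*21 + 4210*0.065 = 1029.65 CFM

1029.65 CFM


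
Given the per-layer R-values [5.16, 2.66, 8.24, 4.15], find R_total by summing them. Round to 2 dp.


R_total = 5.16 + 2.66 + 8.24 + 4.15 = 20.21

20.21


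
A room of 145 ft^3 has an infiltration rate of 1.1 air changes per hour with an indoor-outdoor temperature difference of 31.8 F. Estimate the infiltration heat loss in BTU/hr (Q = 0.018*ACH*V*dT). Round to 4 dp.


Q = 0.018 * 1.1 * 145 * 31.8 = 91.2978 BTU/hr

91.2978 BTU/hr


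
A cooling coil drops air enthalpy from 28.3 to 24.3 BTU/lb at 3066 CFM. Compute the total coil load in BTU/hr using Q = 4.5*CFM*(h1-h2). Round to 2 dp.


Q = 4.5 * 3066 * (28.3 - 24.3) = 55188.00 BTU/hr

55188.00 BTU/hr


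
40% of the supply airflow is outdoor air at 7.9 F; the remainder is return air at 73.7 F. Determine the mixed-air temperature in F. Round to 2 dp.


T_mix = 0.4*7.9 + 0.6*73.7 = 47.38 F

47.38 F


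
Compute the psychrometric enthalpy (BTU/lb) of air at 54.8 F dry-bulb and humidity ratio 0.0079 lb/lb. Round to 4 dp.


h = 0.24*54.8 + 0.0079*(1061+0.444*54.8) = 21.7261 BTU/lb

21.7261 BTU/lb


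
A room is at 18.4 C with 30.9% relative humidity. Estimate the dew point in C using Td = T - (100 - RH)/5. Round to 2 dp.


Td = 18.4 - (100-30.9)/5 = 4.58 C

4.58 C


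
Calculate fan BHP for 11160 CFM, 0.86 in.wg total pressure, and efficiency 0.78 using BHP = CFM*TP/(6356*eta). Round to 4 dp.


BHP = 11160 * 0.86 / (6356 * 0.78) = 1.9359 hp

1.9359 hp


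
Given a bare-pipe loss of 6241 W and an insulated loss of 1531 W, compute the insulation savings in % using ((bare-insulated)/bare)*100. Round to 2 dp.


Savings = ((6241-1531)/6241)*100 = 75.47 %

75.47 %


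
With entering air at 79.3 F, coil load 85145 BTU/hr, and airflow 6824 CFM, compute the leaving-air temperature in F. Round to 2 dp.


dT = 85145/(1.08*6824) = 11.5530
T_leave = 79.3 - 11.5530 = 67.75 F

67.75 F


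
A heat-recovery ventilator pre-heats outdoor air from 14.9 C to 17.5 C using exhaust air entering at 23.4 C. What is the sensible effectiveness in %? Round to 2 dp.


eff = (17.5-14.9)/(23.4-14.9)*100 = 30.59 %

30.59 %


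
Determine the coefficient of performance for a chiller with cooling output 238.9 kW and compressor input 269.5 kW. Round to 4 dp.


COP = 238.9 / 269.5 = 0.8865

0.8865


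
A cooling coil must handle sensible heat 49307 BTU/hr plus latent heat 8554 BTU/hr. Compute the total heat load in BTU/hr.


Qt = 49307 + 8554 = 57861 BTU/hr

57861 BTU/hr


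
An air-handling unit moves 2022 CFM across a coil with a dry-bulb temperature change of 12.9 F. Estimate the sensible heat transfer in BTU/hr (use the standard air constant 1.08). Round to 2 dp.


Q = 1.08 * 2022 * 12.9 = 28170.50 BTU/hr

28170.50 BTU/hr


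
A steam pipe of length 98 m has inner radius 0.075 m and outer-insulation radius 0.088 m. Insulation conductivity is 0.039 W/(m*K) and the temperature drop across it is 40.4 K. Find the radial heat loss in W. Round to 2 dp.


Q = 2*pi*0.039*98*40.4/ln(0.088/0.075) = 6069.36 W

6069.36 W


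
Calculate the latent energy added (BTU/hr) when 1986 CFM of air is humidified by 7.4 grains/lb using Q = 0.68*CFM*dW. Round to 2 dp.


Q = 0.68 * 1986 * 7.4 = 9993.55 BTU/hr

9993.55 BTU/hr


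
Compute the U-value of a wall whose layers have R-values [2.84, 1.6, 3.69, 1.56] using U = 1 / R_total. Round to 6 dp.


R_total = 2.84 + 1.6 + 3.69 + 1.56 = 9.69
U = 1/9.69 = 0.103199

0.103199


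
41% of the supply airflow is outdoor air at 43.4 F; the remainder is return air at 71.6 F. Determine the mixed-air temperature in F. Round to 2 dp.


T_mix = 0.41*43.4 + 0.59*71.6 = 60.04 F

60.04 F


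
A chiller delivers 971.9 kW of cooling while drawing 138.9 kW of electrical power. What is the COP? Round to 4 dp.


COP = 971.9 / 138.9 = 6.9971

6.9971


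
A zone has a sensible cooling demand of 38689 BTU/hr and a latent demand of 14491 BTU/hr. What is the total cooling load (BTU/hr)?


Qt = 38689 + 14491 = 53180 BTU/hr

53180 BTU/hr


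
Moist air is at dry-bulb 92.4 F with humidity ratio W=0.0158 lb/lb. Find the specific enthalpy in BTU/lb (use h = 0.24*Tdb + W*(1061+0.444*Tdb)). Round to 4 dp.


h = 0.24*92.4 + 0.0158*(1061+0.444*92.4) = 39.5880 BTU/lb

39.5880 BTU/lb


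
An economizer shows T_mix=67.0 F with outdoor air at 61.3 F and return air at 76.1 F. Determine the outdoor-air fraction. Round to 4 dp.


frac = (67.0 - 76.1) / (61.3 - 76.1) = 0.6149

0.6149


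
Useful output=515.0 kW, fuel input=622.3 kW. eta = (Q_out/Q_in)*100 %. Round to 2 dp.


eta = (515.0/622.3)*100 = 82.76 %

82.76 %


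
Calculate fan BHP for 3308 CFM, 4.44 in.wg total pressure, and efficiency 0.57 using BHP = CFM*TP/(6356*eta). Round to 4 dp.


BHP = 3308 * 4.44 / (6356 * 0.57) = 4.0541 hp

4.0541 hp


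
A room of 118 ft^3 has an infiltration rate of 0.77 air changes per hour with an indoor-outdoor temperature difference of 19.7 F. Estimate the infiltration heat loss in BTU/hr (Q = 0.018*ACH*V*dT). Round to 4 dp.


Q = 0.018 * 0.77 * 118 * 19.7 = 32.2190 BTU/hr

32.2190 BTU/hr


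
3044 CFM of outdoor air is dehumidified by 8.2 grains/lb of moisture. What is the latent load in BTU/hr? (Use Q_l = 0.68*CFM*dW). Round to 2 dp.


Q = 0.68 * 3044 * 8.2 = 16973.34 BTU/hr

16973.34 BTU/hr


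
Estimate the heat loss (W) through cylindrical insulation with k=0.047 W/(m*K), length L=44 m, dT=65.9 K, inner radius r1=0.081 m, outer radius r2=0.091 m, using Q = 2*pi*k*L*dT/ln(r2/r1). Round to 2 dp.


Q = 2*pi*0.047*44*65.9/ln(0.091/0.081) = 7355.70 W

7355.70 W


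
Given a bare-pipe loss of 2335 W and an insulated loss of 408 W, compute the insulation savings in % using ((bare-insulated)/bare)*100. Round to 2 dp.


Savings = ((2335-408)/2335)*100 = 82.53 %

82.53 %


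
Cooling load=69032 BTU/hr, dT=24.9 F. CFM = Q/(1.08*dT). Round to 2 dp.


CFM = 69032 / (1.08 * 24.9) = 2567.01

2567.01 CFM


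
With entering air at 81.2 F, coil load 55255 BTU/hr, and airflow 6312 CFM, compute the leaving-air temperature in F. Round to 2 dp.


dT = 55255/(1.08*6312) = 8.1055
T_leave = 81.2 - 8.1055 = 73.09 F

73.09 F


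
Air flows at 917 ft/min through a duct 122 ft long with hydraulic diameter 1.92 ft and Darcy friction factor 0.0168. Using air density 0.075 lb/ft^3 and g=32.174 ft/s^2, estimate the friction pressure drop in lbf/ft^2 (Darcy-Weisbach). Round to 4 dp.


v_fps = 917/60 = 15.2833 ft/s
dp = 0.0168*(122/1.92)*0.075*15.2833^2/(2*32.174) = 0.2906 lbf/ft^2

0.2906 lbf/ft^2


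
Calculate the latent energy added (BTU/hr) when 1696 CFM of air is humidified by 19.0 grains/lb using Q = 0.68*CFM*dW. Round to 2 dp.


Q = 0.68 * 1696 * 19.0 = 21912.32 BTU/hr

21912.32 BTU/hr


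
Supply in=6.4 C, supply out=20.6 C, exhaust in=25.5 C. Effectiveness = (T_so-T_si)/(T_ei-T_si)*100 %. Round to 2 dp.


eff = (20.6-6.4)/(25.5-6.4)*100 = 74.35 %

74.35 %


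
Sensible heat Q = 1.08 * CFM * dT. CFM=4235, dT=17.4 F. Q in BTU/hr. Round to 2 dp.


Q = 1.08 * 4235 * 17.4 = 79584.12 BTU/hr

79584.12 BTU/hr


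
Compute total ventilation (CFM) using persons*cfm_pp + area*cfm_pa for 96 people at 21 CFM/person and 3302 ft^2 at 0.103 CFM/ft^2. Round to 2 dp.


Total = 96*21 + 3302*0.103 = 2356.11 CFM

2356.11 CFM


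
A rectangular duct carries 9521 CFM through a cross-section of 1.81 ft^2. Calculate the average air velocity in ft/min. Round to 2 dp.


V = 9521 / 1.81 = 5260.22 ft/min

5260.22 ft/min


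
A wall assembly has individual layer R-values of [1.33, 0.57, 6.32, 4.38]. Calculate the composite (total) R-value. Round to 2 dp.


R_total = 1.33 + 0.57 + 6.32 + 4.38 = 12.60

12.60


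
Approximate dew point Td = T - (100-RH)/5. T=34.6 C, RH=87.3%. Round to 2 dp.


Td = 34.6 - (100-87.3)/5 = 32.06 C

32.06 C


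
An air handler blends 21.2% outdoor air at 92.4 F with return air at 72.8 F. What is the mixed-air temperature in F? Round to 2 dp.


T_mix = 72.8 + (21.2/100)*(92.4-72.8) = 76.96 F

76.96 F


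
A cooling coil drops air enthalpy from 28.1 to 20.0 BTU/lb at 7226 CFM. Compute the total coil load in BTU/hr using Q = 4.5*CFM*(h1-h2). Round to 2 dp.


Q = 4.5 * 7226 * (28.1 - 20.0) = 263387.70 BTU/hr

263387.70 BTU/hr


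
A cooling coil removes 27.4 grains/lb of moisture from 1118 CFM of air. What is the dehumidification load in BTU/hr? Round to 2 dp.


Q = 0.68 * 1118 * 27.4 = 20830.58 BTU/hr

20830.58 BTU/hr


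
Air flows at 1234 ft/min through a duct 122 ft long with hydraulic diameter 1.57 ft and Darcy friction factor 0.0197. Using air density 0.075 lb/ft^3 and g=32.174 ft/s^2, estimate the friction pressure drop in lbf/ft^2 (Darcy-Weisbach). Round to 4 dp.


v_fps = 1234/60 = 20.5667 ft/s
dp = 0.0197*(122/1.57)*0.075*20.5667^2/(2*32.174) = 0.7547 lbf/ft^2

0.7547 lbf/ft^2


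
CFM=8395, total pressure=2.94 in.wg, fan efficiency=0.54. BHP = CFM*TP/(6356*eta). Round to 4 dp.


BHP = 8395 * 2.94 / (6356 * 0.54) = 7.1910 hp

7.1910 hp


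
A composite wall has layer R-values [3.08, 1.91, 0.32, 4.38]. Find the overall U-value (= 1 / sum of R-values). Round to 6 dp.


R_total = 3.08 + 1.91 + 0.32 + 4.38 = 9.69
U = 1/9.69 = 0.103199

0.103199


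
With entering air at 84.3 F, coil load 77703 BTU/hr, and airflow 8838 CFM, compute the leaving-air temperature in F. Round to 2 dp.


dT = 77703/(1.08*8838) = 8.1407
T_leave = 84.3 - 8.1407 = 76.16 F

76.16 F


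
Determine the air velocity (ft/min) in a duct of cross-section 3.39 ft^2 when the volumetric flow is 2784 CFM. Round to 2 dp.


V = 2784 / 3.39 = 821.24 ft/min

821.24 ft/min


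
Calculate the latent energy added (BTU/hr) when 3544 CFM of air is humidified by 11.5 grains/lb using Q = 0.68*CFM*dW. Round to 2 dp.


Q = 0.68 * 3544 * 11.5 = 27714.08 BTU/hr

27714.08 BTU/hr


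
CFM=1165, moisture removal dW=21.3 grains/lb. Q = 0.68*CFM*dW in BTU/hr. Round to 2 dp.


Q = 0.68 * 1165 * 21.3 = 16873.86 BTU/hr

16873.86 BTU/hr


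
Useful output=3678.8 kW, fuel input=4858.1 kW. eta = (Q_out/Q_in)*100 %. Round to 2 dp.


eta = (3678.8/4858.1)*100 = 75.73 %

75.73 %


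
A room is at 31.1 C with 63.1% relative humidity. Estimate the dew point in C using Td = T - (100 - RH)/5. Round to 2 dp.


Td = 31.1 - (100-63.1)/5 = 23.72 C

23.72 C


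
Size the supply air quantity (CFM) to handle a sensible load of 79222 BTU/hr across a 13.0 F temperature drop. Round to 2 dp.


CFM = 79222 / (1.08 * 13.0) = 5642.59

5642.59 CFM


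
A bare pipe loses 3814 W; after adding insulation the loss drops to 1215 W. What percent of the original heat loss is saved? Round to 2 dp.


Savings = ((3814-1215)/3814)*100 = 68.14 %

68.14 %


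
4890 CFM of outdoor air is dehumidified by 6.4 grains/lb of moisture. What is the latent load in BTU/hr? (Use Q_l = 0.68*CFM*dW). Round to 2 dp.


Q = 0.68 * 4890 * 6.4 = 21281.28 BTU/hr

21281.28 BTU/hr


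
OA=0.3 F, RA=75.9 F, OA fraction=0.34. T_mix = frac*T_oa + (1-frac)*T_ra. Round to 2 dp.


T_mix = 0.34*0.3 + 0.66*75.9 = 50.20 F

50.20 F


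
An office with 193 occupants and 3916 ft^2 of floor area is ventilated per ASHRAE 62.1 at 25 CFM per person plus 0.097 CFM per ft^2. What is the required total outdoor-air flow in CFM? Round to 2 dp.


Total = 193*25 + 3916*0.097 = 5204.85 CFM

5204.85 CFM


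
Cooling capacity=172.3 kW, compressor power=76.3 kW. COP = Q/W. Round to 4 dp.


COP = 172.3 / 76.3 = 2.2582

2.2582


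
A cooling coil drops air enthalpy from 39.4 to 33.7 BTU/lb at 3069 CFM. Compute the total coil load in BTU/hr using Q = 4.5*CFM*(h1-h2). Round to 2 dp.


Q = 4.5 * 3069 * (39.4 - 33.7) = 78719.85 BTU/hr

78719.85 BTU/hr


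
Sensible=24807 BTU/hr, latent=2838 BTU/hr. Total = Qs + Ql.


Qt = 24807 + 2838 = 27645 BTU/hr

27645 BTU/hr


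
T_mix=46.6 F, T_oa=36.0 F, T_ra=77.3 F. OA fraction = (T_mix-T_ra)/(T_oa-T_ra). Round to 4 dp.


frac = (46.6 - 77.3) / (36.0 - 77.3) = 0.7433

0.7433


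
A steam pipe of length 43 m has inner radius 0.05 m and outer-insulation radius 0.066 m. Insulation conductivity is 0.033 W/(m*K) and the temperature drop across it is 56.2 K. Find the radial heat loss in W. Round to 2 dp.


Q = 2*pi*0.033*43*56.2/ln(0.066/0.05) = 1804.80 W

1804.80 W


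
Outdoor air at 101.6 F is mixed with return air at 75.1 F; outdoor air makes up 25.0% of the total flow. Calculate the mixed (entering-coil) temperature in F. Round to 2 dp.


T_mix = 75.1 + (25.0/100)*(101.6-75.1) = 81.73 F

81.73 F


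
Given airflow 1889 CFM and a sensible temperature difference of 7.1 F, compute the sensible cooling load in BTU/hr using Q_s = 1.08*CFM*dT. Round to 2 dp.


Q = 1.08 * 1889 * 7.1 = 14484.85 BTU/hr

14484.85 BTU/hr


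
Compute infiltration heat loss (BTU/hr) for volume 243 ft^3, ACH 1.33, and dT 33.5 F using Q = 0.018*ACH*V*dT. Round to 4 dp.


Q = 0.018 * 1.33 * 243 * 33.5 = 194.8836 BTU/hr

194.8836 BTU/hr


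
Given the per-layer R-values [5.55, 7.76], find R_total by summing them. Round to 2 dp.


R_total = 5.55 + 7.76 = 13.31

13.31


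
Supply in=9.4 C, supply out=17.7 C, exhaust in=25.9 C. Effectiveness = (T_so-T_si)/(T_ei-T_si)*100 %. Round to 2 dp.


eff = (17.7-9.4)/(25.9-9.4)*100 = 50.30 %

50.30 %


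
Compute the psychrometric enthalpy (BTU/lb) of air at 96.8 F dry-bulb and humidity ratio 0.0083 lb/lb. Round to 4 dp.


h = 0.24*96.8 + 0.0083*(1061+0.444*96.8) = 32.3950 BTU/lb

32.3950 BTU/lb


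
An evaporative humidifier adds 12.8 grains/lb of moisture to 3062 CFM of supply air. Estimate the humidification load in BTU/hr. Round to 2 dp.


Q = 0.68 * 3062 * 12.8 = 26651.65 BTU/hr

26651.65 BTU/hr


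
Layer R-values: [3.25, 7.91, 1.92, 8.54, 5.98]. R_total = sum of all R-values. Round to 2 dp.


R_total = 3.25 + 7.91 + 1.92 + 8.54 + 5.98 = 27.60

27.60


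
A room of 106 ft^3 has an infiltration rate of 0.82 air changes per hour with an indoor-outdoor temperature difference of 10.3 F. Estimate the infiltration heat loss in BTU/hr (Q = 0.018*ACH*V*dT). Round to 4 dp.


Q = 0.018 * 0.82 * 106 * 10.3 = 16.1150 BTU/hr

16.1150 BTU/hr


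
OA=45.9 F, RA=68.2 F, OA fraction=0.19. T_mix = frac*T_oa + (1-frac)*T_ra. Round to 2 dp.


T_mix = 0.19*45.9 + 0.81*68.2 = 63.96 F

63.96 F


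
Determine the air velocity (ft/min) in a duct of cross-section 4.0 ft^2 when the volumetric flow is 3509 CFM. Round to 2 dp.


V = 3509 / 4.0 = 877.25 ft/min

877.25 ft/min


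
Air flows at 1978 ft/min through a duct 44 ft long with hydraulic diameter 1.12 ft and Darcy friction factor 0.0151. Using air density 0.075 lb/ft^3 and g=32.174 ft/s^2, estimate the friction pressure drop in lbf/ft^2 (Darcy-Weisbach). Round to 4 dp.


v_fps = 1978/60 = 32.9667 ft/s
dp = 0.0151*(44/1.12)*0.075*32.9667^2/(2*32.174) = 0.7514 lbf/ft^2

0.7514 lbf/ft^2


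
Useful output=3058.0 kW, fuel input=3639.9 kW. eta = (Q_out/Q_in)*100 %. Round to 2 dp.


eta = (3058.0/3639.9)*100 = 84.01 %

84.01 %


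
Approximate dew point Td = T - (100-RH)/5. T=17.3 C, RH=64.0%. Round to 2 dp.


Td = 17.3 - (100-64.0)/5 = 10.10 C

10.10 C


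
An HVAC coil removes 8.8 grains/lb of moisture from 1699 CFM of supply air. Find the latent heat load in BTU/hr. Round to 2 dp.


Q = 0.68 * 1699 * 8.8 = 10166.82 BTU/hr

10166.82 BTU/hr


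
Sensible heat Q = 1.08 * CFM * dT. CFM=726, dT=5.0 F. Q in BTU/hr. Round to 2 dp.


Q = 1.08 * 726 * 5.0 = 3920.40 BTU/hr

3920.40 BTU/hr


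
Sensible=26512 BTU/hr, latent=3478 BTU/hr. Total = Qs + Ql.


Qt = 26512 + 3478 = 29990 BTU/hr

29990 BTU/hr


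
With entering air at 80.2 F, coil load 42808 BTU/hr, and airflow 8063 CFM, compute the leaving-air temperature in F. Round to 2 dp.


dT = 42808/(1.08*8063) = 4.9159
T_leave = 80.2 - 4.9159 = 75.28 F

75.28 F


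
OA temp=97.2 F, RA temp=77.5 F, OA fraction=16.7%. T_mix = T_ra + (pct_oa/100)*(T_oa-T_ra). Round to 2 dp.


T_mix = 77.5 + (16.7/100)*(97.2-77.5) = 80.79 F

80.79 F


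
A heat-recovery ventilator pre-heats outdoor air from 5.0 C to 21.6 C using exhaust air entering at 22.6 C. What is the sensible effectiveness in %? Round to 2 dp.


eff = (21.6-5.0)/(22.6-5.0)*100 = 94.32 %

94.32 %


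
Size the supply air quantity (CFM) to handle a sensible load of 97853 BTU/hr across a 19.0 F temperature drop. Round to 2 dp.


CFM = 97853 / (1.08 * 19.0) = 4768.66

4768.66 CFM


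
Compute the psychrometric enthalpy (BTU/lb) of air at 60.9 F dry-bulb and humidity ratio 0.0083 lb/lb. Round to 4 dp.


h = 0.24*60.9 + 0.0083*(1061+0.444*60.9) = 23.6467 BTU/lb

23.6467 BTU/lb


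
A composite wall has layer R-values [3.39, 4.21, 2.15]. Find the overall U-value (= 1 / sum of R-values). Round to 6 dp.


R_total = 3.39 + 4.21 + 2.15 = 9.75
U = 1/9.75 = 0.102564

0.102564


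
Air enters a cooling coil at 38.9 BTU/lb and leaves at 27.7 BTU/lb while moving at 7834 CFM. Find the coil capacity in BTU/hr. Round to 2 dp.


Q = 4.5 * 7834 * (38.9 - 27.7) = 394833.60 BTU/hr

394833.60 BTU/hr


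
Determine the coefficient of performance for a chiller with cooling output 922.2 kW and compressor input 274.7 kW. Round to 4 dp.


COP = 922.2 / 274.7 = 3.3571

3.3571


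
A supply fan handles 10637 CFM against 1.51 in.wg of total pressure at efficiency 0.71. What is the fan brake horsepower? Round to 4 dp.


BHP = 10637 * 1.51 / (6356 * 0.71) = 3.5592 hp

3.5592 hp


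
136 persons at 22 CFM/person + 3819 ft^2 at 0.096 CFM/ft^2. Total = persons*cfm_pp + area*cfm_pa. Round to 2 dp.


Total = 136*22 + 3819*0.096 = 3358.62 CFM

3358.62 CFM


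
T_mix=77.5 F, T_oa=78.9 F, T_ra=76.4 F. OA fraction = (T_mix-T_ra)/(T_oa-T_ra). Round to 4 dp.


frac = (77.5 - 76.4) / (78.9 - 76.4) = 0.4400

0.4400


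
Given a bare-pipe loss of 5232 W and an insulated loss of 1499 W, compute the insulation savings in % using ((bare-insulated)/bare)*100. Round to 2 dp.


Savings = ((5232-1499)/5232)*100 = 71.35 %

71.35 %


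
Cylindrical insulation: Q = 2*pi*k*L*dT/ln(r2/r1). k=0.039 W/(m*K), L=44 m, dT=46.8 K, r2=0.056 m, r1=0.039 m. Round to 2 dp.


Q = 2*pi*0.039*44*46.8/ln(0.056/0.039) = 1394.72 W

1394.72 W


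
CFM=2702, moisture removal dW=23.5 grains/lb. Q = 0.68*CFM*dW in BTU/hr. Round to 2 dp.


Q = 0.68 * 2702 * 23.5 = 43177.96 BTU/hr

43177.96 BTU/hr


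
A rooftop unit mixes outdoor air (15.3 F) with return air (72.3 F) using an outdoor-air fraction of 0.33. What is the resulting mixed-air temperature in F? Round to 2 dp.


T_mix = 0.33*15.3 + 0.67*72.3 = 53.49 F

53.49 F


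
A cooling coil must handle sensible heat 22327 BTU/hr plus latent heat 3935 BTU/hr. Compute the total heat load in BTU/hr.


Qt = 22327 + 3935 = 26262 BTU/hr

26262 BTU/hr


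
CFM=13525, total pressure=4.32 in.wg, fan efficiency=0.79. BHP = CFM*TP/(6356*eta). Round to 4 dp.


BHP = 13525 * 4.32 / (6356 * 0.79) = 11.6362 hp

11.6362 hp


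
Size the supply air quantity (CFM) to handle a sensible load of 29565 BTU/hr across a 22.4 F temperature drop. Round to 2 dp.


CFM = 29565 / (1.08 * 22.4) = 1222.10

1222.10 CFM


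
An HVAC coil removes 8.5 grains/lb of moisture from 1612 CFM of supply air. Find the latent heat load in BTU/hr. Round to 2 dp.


Q = 0.68 * 1612 * 8.5 = 9317.36 BTU/hr

9317.36 BTU/hr


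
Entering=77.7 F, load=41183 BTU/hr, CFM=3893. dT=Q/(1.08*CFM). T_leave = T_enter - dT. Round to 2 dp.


dT = 41183/(1.08*3893) = 9.7951
T_leave = 77.7 - 9.7951 = 67.90 F

67.90 F


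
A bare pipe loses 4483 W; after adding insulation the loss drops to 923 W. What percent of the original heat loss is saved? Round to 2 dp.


Savings = ((4483-923)/4483)*100 = 79.41 %

79.41 %


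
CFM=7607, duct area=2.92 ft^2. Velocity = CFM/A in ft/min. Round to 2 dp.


V = 7607 / 2.92 = 2605.14 ft/min

2605.14 ft/min


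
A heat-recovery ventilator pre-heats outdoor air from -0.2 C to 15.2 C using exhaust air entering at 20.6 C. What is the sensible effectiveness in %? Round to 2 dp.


eff = (15.2-(-0.2))/(20.6-(-0.2))*100 = 74.04 %

74.04 %


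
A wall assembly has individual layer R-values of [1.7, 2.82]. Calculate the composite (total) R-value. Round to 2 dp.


R_total = 1.7 + 2.82 = 4.52

4.52


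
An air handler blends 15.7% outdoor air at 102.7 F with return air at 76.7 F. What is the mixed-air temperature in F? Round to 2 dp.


T_mix = 76.7 + (15.7/100)*(102.7-76.7) = 80.78 F

80.78 F


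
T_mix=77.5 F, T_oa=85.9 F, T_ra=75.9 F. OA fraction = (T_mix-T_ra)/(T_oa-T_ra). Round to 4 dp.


frac = (77.5 - 75.9) / (85.9 - 75.9) = 0.1600

0.1600


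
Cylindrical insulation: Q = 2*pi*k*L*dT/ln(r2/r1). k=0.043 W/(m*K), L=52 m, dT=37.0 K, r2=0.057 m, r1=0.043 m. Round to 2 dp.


Q = 2*pi*0.043*52*37.0/ln(0.057/0.043) = 1844.31 W

1844.31 W


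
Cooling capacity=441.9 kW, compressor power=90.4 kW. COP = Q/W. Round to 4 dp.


COP = 441.9 / 90.4 = 4.8883

4.8883


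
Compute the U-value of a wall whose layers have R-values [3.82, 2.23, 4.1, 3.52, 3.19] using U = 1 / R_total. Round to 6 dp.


R_total = 3.82 + 2.23 + 4.1 + 3.52 + 3.19 = 16.86
U = 1/16.86 = 0.059312

0.059312


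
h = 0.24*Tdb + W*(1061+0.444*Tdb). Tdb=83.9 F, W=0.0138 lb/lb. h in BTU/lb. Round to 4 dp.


h = 0.24*83.9 + 0.0138*(1061+0.444*83.9) = 35.2919 BTU/lb

35.2919 BTU/lb


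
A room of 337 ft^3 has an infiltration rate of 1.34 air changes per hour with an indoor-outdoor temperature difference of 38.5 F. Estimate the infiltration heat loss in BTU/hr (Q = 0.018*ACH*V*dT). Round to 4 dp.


Q = 0.018 * 1.34 * 337 * 38.5 = 312.9449 BTU/hr

312.9449 BTU/hr


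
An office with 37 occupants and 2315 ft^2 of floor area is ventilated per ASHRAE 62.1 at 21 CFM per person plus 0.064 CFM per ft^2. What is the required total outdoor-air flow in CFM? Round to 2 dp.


Total = 37*21 + 2315*0.064 = 925.16 CFM

925.16 CFM


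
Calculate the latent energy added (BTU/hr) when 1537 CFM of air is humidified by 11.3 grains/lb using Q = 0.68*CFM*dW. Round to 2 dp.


Q = 0.68 * 1537 * 11.3 = 11810.31 BTU/hr

11810.31 BTU/hr


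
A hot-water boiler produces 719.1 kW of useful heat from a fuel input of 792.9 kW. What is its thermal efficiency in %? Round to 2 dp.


eta = (719.1/792.9)*100 = 90.69 %

90.69 %


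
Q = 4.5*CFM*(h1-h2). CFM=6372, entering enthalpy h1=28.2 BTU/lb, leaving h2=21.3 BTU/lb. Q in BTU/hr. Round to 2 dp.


Q = 4.5 * 6372 * (28.2 - 21.3) = 197850.60 BTU/hr

197850.60 BTU/hr


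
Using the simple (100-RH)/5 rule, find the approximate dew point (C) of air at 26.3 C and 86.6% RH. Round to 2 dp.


Td = 26.3 - (100-86.6)/5 = 23.62 C

23.62 C


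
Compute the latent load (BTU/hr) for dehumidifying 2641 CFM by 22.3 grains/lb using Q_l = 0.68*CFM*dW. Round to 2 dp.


Q = 0.68 * 2641 * 22.3 = 40048.12 BTU/hr

40048.12 BTU/hr


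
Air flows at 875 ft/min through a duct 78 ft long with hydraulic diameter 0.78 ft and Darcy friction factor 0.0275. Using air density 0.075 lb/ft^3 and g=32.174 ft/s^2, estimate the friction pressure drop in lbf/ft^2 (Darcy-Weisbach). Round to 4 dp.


v_fps = 875/60 = 14.5833 ft/s
dp = 0.0275*(78/0.78)*0.075*14.5833^2/(2*32.174) = 0.6817 lbf/ft^2

0.6817 lbf/ft^2


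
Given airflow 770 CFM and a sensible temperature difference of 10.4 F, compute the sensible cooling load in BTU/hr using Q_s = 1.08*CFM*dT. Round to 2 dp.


Q = 1.08 * 770 * 10.4 = 8648.64 BTU/hr

8648.64 BTU/hr


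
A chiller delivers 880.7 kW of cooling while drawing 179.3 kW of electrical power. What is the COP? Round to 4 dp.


COP = 880.7 / 179.3 = 4.9119

4.9119


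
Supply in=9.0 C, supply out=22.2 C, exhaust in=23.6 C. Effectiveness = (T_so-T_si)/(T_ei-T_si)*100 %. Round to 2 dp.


eff = (22.2-9.0)/(23.6-9.0)*100 = 90.41 %

90.41 %


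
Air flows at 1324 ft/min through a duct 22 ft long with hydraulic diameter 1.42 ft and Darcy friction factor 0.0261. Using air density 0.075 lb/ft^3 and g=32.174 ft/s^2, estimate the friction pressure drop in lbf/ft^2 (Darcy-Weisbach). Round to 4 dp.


v_fps = 1324/60 = 22.0667 ft/s
dp = 0.0261*(22/1.42)*0.075*22.0667^2/(2*32.174) = 0.2295 lbf/ft^2

0.2295 lbf/ft^2


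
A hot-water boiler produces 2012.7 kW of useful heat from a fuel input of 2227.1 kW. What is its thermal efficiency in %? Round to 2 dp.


eta = (2012.7/2227.1)*100 = 90.37 %

90.37 %


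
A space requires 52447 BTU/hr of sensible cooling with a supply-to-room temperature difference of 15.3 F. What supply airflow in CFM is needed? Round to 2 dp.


CFM = 52447 / (1.08 * 15.3) = 3173.99

3173.99 CFM


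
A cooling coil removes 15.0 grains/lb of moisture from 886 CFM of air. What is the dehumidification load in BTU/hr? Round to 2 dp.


Q = 0.68 * 886 * 15.0 = 9037.20 BTU/hr

9037.20 BTU/hr


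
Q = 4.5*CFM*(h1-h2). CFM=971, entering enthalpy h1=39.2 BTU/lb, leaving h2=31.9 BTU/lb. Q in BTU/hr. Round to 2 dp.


Q = 4.5 * 971 * (39.2 - 31.9) = 31897.35 BTU/hr

31897.35 BTU/hr


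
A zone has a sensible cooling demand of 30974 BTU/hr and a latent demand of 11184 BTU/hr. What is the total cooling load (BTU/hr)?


Qt = 30974 + 11184 = 42158 BTU/hr

42158 BTU/hr


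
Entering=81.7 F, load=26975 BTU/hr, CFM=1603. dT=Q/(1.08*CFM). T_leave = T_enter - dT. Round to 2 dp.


dT = 26975/(1.08*1603) = 15.5813
T_leave = 81.7 - 15.5813 = 66.12 F

66.12 F


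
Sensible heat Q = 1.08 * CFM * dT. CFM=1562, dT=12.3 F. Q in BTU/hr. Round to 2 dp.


Q = 1.08 * 1562 * 12.3 = 20749.61 BTU/hr

20749.61 BTU/hr


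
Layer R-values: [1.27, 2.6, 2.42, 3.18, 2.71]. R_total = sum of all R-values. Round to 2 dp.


R_total = 1.27 + 2.6 + 2.42 + 3.18 + 2.71 = 12.18

12.18


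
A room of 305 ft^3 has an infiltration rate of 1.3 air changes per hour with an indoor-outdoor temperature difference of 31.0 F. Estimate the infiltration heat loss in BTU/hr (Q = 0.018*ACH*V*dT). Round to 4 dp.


Q = 0.018 * 1.3 * 305 * 31.0 = 221.2470 BTU/hr

221.2470 BTU/hr


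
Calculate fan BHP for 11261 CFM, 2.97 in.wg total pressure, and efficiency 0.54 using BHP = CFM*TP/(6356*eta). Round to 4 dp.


BHP = 11261 * 2.97 / (6356 * 0.54) = 9.7444 hp

9.7444 hp


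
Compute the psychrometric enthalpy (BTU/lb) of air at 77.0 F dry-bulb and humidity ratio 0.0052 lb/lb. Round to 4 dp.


h = 0.24*77.0 + 0.0052*(1061+0.444*77.0) = 24.1750 BTU/lb

24.1750 BTU/lb


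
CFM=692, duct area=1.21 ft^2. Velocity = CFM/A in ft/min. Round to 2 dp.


V = 692 / 1.21 = 571.90 ft/min

571.90 ft/min


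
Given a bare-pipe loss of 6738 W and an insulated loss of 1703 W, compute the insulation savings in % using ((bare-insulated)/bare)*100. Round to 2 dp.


Savings = ((6738-1703)/6738)*100 = 74.73 %

74.73 %


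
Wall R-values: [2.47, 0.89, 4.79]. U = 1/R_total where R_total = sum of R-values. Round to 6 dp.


R_total = 2.47 + 0.89 + 4.79 = 8.15
U = 1/8.15 = 0.122699

0.122699


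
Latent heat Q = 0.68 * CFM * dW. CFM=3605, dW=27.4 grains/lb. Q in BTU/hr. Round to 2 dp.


Q = 0.68 * 3605 * 27.4 = 67168.36 BTU/hr

67168.36 BTU/hr


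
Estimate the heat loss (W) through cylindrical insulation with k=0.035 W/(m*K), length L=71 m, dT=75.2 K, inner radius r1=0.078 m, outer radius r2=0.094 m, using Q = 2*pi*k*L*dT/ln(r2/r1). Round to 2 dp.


Q = 2*pi*0.035*71*75.2/ln(0.094/0.078) = 6292.82 W

6292.82 W


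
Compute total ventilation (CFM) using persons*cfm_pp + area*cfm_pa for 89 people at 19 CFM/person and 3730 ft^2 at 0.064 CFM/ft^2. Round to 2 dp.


Total = 89*19 + 3730*0.064 = 1929.72 CFM

1929.72 CFM


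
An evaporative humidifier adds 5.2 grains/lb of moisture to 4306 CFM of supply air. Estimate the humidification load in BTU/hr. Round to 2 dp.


Q = 0.68 * 4306 * 5.2 = 15226.02 BTU/hr

15226.02 BTU/hr


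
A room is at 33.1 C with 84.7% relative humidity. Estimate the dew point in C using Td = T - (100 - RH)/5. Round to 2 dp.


Td = 33.1 - (100-84.7)/5 = 30.04 C

30.04 C


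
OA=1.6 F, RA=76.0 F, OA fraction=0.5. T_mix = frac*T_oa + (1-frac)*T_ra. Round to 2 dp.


T_mix = 0.5*1.6 + 0.5*76.0 = 38.80 F

38.80 F


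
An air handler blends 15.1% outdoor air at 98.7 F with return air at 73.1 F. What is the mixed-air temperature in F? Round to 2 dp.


T_mix = 73.1 + (15.1/100)*(98.7-73.1) = 76.97 F

76.97 F


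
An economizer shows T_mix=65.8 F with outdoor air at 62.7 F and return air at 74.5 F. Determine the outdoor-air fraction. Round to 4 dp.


frac = (65.8 - 74.5) / (62.7 - 74.5) = 0.7373

0.7373


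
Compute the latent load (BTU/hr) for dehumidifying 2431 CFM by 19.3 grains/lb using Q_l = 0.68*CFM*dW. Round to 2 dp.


Q = 0.68 * 2431 * 19.3 = 31904.44 BTU/hr

31904.44 BTU/hr


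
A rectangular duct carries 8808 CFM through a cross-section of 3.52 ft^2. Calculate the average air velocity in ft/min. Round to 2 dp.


V = 8808 / 3.52 = 2502.27 ft/min

2502.27 ft/min


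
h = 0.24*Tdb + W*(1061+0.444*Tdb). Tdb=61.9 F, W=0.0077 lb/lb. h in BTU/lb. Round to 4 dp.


h = 0.24*61.9 + 0.0077*(1061+0.444*61.9) = 23.2373 BTU/lb

23.2373 BTU/lb


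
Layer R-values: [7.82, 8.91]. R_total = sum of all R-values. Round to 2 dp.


R_total = 7.82 + 8.91 = 16.73

16.73


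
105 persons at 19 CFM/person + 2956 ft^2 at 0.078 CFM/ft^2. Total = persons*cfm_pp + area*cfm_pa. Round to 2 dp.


Total = 105*19 + 2956*0.078 = 2225.57 CFM

2225.57 CFM


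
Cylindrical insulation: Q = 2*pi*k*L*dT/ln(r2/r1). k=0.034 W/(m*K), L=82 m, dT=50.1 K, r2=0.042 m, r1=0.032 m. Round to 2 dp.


Q = 2*pi*0.034*82*50.1/ln(0.042/0.032) = 3227.36 W

3227.36 W


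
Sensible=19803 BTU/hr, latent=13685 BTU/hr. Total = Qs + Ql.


Qt = 19803 + 13685 = 33488 BTU/hr

33488 BTU/hr


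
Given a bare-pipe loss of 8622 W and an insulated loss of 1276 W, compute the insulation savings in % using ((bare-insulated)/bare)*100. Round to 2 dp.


Savings = ((8622-1276)/8622)*100 = 85.20 %

85.20 %


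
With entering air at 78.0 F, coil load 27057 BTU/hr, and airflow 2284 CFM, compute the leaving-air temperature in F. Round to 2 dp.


dT = 27057/(1.08*2284) = 10.9688
T_leave = 78.0 - 10.9688 = 67.03 F

67.03 F


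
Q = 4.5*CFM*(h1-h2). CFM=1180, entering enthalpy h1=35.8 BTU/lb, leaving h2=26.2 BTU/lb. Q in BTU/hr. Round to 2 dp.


Q = 4.5 * 1180 * (35.8 - 26.2) = 50976.00 BTU/hr

50976.00 BTU/hr


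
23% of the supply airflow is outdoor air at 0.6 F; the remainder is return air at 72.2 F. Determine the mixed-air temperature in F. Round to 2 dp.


T_mix = 0.23*0.6 + 0.77*72.2 = 55.73 F

55.73 F


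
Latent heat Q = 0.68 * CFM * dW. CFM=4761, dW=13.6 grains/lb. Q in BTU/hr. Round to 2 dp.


Q = 0.68 * 4761 * 13.6 = 44029.73 BTU/hr

44029.73 BTU/hr


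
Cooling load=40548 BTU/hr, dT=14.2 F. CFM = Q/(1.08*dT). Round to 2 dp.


CFM = 40548 / (1.08 * 14.2) = 2643.97

2643.97 CFM


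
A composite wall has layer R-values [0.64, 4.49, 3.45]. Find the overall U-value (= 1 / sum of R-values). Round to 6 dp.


R_total = 0.64 + 4.49 + 3.45 = 8.58
U = 1/8.58 = 0.116550

0.116550


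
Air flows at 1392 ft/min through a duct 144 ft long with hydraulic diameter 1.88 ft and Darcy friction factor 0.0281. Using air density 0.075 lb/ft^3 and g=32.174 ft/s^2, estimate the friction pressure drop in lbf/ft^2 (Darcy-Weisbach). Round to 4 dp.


v_fps = 1392/60 = 23.2 ft/s
dp = 0.0281*(144/1.88)*0.075*23.2^2/(2*32.174) = 1.3502 lbf/ft^2

1.3502 lbf/ft^2


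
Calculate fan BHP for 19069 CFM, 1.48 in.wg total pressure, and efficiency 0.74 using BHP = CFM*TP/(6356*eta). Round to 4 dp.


BHP = 19069 * 1.48 / (6356 * 0.74) = 6.0003 hp

6.0003 hp


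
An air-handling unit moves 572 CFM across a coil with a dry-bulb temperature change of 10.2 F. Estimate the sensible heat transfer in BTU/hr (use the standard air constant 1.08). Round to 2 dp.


Q = 1.08 * 572 * 10.2 = 6301.15 BTU/hr

6301.15 BTU/hr


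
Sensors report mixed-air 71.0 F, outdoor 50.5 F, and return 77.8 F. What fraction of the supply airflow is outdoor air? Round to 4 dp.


frac = (71.0 - 77.8) / (50.5 - 77.8) = 0.2491

0.2491


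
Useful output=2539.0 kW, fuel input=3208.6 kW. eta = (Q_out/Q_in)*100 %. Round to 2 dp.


eta = (2539.0/3208.6)*100 = 79.13 %

79.13 %


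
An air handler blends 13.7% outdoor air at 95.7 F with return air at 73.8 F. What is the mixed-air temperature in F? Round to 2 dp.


T_mix = 73.8 + (13.7/100)*(95.7-73.8) = 76.80 F

76.80 F


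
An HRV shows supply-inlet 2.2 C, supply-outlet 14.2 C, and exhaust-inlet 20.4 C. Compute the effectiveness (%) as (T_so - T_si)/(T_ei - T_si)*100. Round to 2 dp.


eff = (14.2-2.2)/(20.4-2.2)*100 = 65.93 %

65.93 %


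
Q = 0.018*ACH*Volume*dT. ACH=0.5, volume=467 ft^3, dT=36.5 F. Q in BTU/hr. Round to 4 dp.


Q = 0.018 * 0.5 * 467 * 36.5 = 153.4095 BTU/hr

153.4095 BTU/hr


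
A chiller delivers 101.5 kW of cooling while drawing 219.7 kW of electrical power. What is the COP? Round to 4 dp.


COP = 101.5 / 219.7 = 0.4620

0.4620


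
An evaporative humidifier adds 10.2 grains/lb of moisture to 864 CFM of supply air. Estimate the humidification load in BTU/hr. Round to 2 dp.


Q = 0.68 * 864 * 10.2 = 5992.70 BTU/hr

5992.70 BTU/hr


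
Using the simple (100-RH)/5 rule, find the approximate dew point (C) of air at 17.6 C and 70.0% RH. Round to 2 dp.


Td = 17.6 - (100-70.0)/5 = 11.60 C

11.60 C


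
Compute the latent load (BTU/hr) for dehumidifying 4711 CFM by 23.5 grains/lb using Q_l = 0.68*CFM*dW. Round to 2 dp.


Q = 0.68 * 4711 * 23.5 = 75281.78 BTU/hr

75281.78 BTU/hr


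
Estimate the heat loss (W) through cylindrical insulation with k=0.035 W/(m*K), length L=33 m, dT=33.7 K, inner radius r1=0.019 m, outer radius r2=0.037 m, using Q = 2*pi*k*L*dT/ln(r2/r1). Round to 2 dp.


Q = 2*pi*0.035*33*33.7/ln(0.037/0.019) = 366.95 W

366.95 W


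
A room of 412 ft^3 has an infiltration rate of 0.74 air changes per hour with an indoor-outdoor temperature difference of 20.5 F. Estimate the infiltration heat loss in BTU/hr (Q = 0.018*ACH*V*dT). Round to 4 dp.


Q = 0.018 * 0.74 * 412 * 20.5 = 112.5007 BTU/hr

112.5007 BTU/hr


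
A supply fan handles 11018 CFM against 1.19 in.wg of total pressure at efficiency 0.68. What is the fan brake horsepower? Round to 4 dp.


BHP = 11018 * 1.19 / (6356 * 0.68) = 3.0336 hp

3.0336 hp


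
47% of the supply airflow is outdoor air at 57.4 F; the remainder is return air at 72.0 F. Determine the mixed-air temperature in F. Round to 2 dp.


T_mix = 0.47*57.4 + 0.53*72.0 = 65.14 F

65.14 F


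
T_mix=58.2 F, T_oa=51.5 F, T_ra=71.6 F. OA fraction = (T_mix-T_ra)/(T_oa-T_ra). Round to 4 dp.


frac = (58.2 - 71.6) / (51.5 - 71.6) = 0.6667

0.6667


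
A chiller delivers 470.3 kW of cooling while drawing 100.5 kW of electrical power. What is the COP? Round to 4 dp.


COP = 470.3 / 100.5 = 4.6796

4.6796


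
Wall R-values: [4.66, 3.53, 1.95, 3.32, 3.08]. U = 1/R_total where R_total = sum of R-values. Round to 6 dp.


R_total = 4.66 + 3.53 + 1.95 + 3.32 + 3.08 = 16.54
U = 1/16.54 = 0.060459

0.060459


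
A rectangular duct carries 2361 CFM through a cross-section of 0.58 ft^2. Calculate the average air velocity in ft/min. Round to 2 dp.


V = 2361 / 0.58 = 4070.69 ft/min

4070.69 ft/min


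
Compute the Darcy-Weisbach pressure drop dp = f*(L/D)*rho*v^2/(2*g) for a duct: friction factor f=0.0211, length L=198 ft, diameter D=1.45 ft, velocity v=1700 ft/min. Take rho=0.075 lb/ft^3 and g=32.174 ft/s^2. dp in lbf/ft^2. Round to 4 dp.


v_fps = 1700/60 = 28.3333 ft/s
dp = 0.0211*(198/1.45)*0.075*28.3333^2/(2*32.174) = 2.6959 lbf/ft^2

2.6959 lbf/ft^2


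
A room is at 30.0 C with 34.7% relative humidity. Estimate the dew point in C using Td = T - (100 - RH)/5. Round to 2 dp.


Td = 30.0 - (100-34.7)/5 = 16.94 C

16.94 C


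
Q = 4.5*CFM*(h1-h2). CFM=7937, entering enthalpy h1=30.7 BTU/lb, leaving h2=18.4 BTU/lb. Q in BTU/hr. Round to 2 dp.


Q = 4.5 * 7937 * (30.7 - 18.4) = 439312.95 BTU/hr

439312.95 BTU/hr


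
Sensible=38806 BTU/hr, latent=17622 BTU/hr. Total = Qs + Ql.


Qt = 38806 + 17622 = 56428 BTU/hr

56428 BTU/hr


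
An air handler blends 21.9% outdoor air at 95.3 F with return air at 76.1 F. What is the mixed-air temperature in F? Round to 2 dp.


T_mix = 76.1 + (21.9/100)*(95.3-76.1) = 80.30 F

80.30 F


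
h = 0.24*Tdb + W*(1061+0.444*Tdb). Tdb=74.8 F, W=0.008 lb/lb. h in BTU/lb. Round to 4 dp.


h = 0.24*74.8 + 0.008*(1061+0.444*74.8) = 26.7057 BTU/lb

26.7057 BTU/lb


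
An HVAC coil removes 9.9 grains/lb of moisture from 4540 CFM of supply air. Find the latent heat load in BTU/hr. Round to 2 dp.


Q = 0.68 * 4540 * 9.9 = 30563.28 BTU/hr

30563.28 BTU/hr
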